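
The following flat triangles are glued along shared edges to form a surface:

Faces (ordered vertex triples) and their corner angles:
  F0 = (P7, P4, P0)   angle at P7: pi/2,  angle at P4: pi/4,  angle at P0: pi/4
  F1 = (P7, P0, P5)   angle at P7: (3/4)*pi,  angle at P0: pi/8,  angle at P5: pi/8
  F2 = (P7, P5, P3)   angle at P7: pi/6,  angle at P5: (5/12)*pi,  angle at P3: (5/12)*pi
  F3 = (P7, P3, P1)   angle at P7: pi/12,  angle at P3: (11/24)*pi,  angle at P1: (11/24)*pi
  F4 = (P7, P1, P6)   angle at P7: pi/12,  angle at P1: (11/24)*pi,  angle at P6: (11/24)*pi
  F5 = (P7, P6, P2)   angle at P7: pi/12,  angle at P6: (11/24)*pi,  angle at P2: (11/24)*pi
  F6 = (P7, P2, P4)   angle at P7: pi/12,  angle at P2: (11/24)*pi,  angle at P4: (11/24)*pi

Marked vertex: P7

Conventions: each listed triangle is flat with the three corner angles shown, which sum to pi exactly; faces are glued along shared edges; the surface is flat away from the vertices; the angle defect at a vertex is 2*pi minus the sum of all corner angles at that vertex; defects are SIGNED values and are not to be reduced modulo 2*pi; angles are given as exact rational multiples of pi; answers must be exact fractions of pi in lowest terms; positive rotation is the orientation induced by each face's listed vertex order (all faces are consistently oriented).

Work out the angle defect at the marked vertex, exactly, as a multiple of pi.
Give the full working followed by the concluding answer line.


Sum of corner angles at P7: (7/4)*pi
defect = 2*pi - (7/4)*pi

Answer: defect(P7) = pi/4


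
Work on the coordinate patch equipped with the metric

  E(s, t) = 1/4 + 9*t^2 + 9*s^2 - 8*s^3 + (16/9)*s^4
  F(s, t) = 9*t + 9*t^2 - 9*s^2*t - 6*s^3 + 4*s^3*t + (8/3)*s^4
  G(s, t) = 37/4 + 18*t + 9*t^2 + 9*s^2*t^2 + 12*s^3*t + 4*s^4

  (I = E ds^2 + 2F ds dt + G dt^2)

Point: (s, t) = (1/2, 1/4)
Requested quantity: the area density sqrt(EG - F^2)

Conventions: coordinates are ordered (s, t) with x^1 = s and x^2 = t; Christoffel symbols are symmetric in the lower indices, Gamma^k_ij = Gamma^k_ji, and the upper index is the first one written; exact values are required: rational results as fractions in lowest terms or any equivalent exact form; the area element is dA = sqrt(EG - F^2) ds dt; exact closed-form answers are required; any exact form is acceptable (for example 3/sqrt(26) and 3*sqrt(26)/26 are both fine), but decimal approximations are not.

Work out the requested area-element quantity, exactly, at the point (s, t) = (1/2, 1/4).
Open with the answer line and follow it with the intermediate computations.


Answer: sqrt(EG - F^2) = sqrt(272461)/96

E = 313/144, F = 43/24, G = 965/64; EG - F^2 = 272461/9216


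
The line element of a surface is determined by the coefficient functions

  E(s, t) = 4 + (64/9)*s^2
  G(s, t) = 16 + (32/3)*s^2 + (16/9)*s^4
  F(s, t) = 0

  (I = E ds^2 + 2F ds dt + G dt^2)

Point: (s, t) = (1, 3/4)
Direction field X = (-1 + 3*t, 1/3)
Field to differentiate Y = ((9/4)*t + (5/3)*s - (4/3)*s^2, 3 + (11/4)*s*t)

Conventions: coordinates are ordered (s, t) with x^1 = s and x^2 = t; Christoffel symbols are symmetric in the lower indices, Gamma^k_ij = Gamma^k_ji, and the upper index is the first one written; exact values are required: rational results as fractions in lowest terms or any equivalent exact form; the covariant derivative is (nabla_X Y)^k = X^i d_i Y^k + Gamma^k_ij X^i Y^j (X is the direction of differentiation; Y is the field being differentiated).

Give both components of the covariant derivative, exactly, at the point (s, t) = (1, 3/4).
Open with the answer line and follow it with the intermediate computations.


Answer: (nabla_X Y)^s = -313/300, (nabla_X Y)^t = 8059/1152

E = 100/9, F = 0, G = 256/9 at the point
E_s = 128/9, E_t = 0, F_s = 0, F_t = 0, G_s = 256/9, G_t = 0
EG - F^2 = 25600/81;  g^inv = (81/25600) * [[256/9, 0], [0, 100/9]]
first-kind symbols [ij,l] = (1/2)(d_i g_jl + d_j g_il - d_l g_ij): [ss,s] = E_s/2 = 64/9, [ss,t] = F_s - E_t/2 = 0, [st,s] = E_t/2 = 0, [st,t] = G_s/2 = 128/9, [tt,s] = F_t - G_s/2 = -128/9, [tt,t] = G_t/2 = 0
Gamma^s_ij = (G*[ij,s] - F*[ij,t])/(EG - F^2), Gamma^t_ij = (E*[ij,t] - F*[ij,s])/(EG - F^2)
Gamma_sss = 16/25, Gamma_sst = 0, Gamma_stt = -32/25, Gamma_tss = 0, Gamma_tst = 1/2, Gamma_ttt = 0
X = (5/4, 1/3), Y = (97/48, 81/16) at the point


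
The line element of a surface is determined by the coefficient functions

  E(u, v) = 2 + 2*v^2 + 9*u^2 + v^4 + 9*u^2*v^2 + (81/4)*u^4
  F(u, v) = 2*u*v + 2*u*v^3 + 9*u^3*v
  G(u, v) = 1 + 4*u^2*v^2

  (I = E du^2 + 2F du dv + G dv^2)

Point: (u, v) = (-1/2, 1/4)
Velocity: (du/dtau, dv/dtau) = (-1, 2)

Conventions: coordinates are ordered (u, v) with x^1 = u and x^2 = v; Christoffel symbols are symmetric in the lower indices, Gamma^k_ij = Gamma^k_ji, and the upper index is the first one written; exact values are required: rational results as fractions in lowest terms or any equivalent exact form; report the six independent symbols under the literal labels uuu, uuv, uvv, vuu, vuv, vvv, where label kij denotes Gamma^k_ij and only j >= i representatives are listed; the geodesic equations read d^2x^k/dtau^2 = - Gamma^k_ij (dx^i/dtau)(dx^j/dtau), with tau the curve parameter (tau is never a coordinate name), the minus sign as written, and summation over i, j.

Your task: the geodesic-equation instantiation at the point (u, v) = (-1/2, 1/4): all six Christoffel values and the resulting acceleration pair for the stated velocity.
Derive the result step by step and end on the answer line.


E = 1481/256, F = -35/64, G = 17/16 at the point
E_u = -315/16, E_v = 35/16, F_u = 71/32, F_v = -37/16, G_u = -1/4, G_v = 1/2
EG - F^2 = 1497/256;  g^inv = (256/1497) * [[17/16, 35/64], [35/64, 1481/256]]
first-kind symbols [ij,l] = (1/2)(d_i g_jl + d_j g_il - d_l g_ij): [uu,u] = E_u/2 = -315/32, [uu,v] = F_u - E_v/2 = 9/8, [uv,u] = E_v/2 = 35/32, [uv,v] = G_u/2 = -1/8, [vv,u] = F_v - G_u/2 = -35/16, [vv,v] = G_v/2 = 1/4
Gamma^u_ij = (G*[ij,u] - F*[ij,v])/(EG - F^2), Gamma^v_ij = (E*[ij,v] - F*[ij,u])/(EG - F^2)
Gamma_uuu = -840/499, Gamma_uuv = 280/1497, Gamma_uvv = -560/1497, Gamma_vuu = 96/499, Gamma_vuv = -32/1497, Gamma_vvv = 64/1497
d^2u/dtau^2 = -(Gamma_uuu*(-1)^2 + 2*Gamma_uuv*(-1)*(2) + Gamma_uvv*(2)^2) = 1960/499
d^2v/dtau^2 = -(Gamma_vuu*(-1)^2 + 2*Gamma_vuv*(-1)*(2) + Gamma_vvv*(2)^2) = -224/499

Answer: Gamma_uuu = -840/499, Gamma_uuv = 280/1497, Gamma_uvv = -560/1497, Gamma_vuu = 96/499, Gamma_vuv = -32/1497, Gamma_vvv = 64/1497; accelerations (d^2u/dtau^2, d^2v/dtau^2) = (1960/499, -224/499)


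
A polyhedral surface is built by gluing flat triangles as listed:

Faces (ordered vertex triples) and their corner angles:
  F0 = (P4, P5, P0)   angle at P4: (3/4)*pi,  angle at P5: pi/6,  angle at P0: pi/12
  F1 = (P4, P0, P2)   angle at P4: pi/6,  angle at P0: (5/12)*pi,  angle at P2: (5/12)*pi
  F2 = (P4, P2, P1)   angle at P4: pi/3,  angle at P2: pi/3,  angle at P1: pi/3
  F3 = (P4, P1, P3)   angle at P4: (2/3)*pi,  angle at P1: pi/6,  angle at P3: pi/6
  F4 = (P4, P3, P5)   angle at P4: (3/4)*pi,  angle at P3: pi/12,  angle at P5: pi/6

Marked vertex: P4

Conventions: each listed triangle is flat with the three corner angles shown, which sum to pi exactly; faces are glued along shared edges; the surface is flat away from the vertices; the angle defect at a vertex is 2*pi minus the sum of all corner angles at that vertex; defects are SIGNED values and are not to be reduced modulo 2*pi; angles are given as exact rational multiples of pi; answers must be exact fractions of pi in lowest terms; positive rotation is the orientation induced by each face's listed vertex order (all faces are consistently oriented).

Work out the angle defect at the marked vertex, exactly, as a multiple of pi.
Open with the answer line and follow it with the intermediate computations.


Answer: defect(P4) = (-2/3)*pi

Sum of corner angles at P4: (8/3)*pi
defect = 2*pi - (8/3)*pi


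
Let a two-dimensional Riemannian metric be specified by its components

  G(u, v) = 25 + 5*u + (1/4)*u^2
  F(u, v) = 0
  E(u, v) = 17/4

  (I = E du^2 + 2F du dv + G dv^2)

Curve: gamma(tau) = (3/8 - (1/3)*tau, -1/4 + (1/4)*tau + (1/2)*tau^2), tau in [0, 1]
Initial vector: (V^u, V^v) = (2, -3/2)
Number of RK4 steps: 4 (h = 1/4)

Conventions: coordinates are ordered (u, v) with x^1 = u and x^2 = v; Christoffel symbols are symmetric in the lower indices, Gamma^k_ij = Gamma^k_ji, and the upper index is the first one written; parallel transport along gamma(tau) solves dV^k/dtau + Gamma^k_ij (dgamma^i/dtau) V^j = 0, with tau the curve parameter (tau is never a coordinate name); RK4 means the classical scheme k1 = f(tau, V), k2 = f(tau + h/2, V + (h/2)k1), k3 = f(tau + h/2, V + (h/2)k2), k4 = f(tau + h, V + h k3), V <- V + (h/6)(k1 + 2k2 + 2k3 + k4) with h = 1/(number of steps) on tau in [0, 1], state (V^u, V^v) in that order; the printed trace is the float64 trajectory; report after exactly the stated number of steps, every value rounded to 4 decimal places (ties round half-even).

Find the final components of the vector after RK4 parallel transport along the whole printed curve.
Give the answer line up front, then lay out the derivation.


Answer: V^u = 1.2842, V^v = -1.6728

gamma'(tau) = (-1/3, 1/4 + tau); f(tau, V)^k = -Gamma^k_ij(gamma(tau)) gamma'^i(tau) V^j; h = 1/4; intermediate values shown to 6 dp
curve data and Christoffel symbols at the stage parameters:
  tau = 0.000000: gamma = (0.375000, -0.250000), gamma' = (-0.333333, 0.250000); Gamma_uuu = 0.000000, Gamma_uuv = 0.000000, Gamma_uvv = -0.610294, Gamma_vuu = 0.000000, Gamma_vuv = 0.096386, Gamma_vvv = 0.000000
  tau = 0.125000: gamma = (0.333333, -0.210938), gamma' = (-0.333333, 0.375000); Gamma_uuu = 0.000000, Gamma_uuv = 0.000000, Gamma_uvv = -0.607843, Gamma_vuu = 0.000000, Gamma_vuv = 0.096774, Gamma_vvv = 0.000000
  tau = 0.250000: gamma = (0.291667, -0.156250), gamma' = (-0.333333, 0.500000); Gamma_uuu = 0.000000, Gamma_uuv = 0.000000, Gamma_uvv = -0.605392, Gamma_vuu = 0.000000, Gamma_vuv = 0.097166, Gamma_vvv = 0.000000
  tau = 0.375000: gamma = (0.250000, -0.085938), gamma' = (-0.333333, 0.625000); Gamma_uuu = 0.000000, Gamma_uuv = 0.000000, Gamma_uvv = -0.602941, Gamma_vuu = 0.000000, Gamma_vuv = 0.097561, Gamma_vvv = 0.000000
  tau = 0.500000: gamma = (0.208333, 0.000000), gamma' = (-0.333333, 0.750000); Gamma_uuu = 0.000000, Gamma_uuv = 0.000000, Gamma_uvv = -0.600490, Gamma_vuu = 0.000000, Gamma_vuv = 0.097959, Gamma_vvv = 0.000000
  tau = 0.625000: gamma = (0.166667, 0.101562), gamma' = (-0.333333, 0.875000); Gamma_uuu = 0.000000, Gamma_uuv = 0.000000, Gamma_uvv = -0.598039, Gamma_vuu = 0.000000, Gamma_vuv = 0.098361, Gamma_vvv = 0.000000
  tau = 0.750000: gamma = (0.125000, 0.218750), gamma' = (-0.333333, 1.000000); Gamma_uuu = 0.000000, Gamma_uuv = 0.000000, Gamma_uvv = -0.595588, Gamma_vuu = 0.000000, Gamma_vuv = 0.098765, Gamma_vvv = 0.000000
  tau = 0.875000: gamma = (0.083333, 0.351562), gamma' = (-0.333333, 1.125000); Gamma_uuu = 0.000000, Gamma_uuv = 0.000000, Gamma_uvv = -0.593137, Gamma_vuu = 0.000000, Gamma_vuv = 0.099174, Gamma_vvv = 0.000000
  tau = 1.000000: gamma = (0.041667, 0.500000), gamma' = (-0.333333, 1.250000); Gamma_uuu = 0.000000, Gamma_uuv = 0.000000, Gamma_uvv = -0.590686, Gamma_vuu = 0.000000, Gamma_vuv = 0.099585, Gamma_vvv = 0.000000
step 0: V^u = 2.0000, V^v = -1.5000
step 1: k1 = (-0.228860, -0.096386), k2 = (-0.344658, -0.120318), k3 = (-0.345340, -0.119889), k4 = (-0.463117, -0.142525); V <- V + (h/6)(k1 + 2k2 + 2k3 + k4): V^u = 1.9137, V^v = -1.5300
step 2: k1 = (-0.463117, -0.142525), k2 = (-0.583266, -0.163492), k3 = (-0.584253, -0.162661), k4 = (-0.707364, -0.181151); V <- V + (h/6)(k1 + 2k2 + 2k3 + k4): V^u = 1.7676, V^v = -1.5706
step 3: k1 = (-0.707364, -0.181151), k2 = (-0.833739, -0.196759), k3 = (-0.834760, -0.195463), k4 = (-0.964557, -0.207284); V <- V + (h/6)(k1 + 2k2 + 2k3 + k4): V^u = 1.5589, V^v = -1.6195
step 4: k1 = (-0.964560, -0.207283), k2 = (-1.097954, -0.214869), k3 = (-1.098586, -0.213040), k4 = (-1.235101, -0.215393); V <- V + (h/6)(k1 + 2k2 + 2k3 + k4): V^u = 1.2842, V^v = -1.6728


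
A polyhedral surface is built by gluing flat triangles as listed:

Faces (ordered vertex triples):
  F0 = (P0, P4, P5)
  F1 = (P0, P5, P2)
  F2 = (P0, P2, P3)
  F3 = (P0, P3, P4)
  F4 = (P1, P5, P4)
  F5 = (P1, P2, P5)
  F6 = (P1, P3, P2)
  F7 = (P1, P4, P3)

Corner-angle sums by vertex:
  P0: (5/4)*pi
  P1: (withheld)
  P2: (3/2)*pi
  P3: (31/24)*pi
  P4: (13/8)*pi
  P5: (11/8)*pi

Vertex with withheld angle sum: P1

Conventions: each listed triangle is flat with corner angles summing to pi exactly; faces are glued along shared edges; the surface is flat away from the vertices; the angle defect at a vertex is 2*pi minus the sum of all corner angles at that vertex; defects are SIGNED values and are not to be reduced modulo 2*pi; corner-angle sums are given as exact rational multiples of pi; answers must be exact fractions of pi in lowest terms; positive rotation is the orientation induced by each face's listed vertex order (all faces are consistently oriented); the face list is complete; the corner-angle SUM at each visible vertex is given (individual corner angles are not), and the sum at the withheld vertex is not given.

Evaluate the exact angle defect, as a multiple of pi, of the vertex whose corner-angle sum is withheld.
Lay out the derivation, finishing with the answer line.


V = 6, E = 12, F = 8; chi = V - E + F = 2
Gauss-Bonnet: total defect = 2*pi*chi = 4*pi; visible defects sum to (71/24)*pi

Answer: defect(P1) = (25/24)*pi


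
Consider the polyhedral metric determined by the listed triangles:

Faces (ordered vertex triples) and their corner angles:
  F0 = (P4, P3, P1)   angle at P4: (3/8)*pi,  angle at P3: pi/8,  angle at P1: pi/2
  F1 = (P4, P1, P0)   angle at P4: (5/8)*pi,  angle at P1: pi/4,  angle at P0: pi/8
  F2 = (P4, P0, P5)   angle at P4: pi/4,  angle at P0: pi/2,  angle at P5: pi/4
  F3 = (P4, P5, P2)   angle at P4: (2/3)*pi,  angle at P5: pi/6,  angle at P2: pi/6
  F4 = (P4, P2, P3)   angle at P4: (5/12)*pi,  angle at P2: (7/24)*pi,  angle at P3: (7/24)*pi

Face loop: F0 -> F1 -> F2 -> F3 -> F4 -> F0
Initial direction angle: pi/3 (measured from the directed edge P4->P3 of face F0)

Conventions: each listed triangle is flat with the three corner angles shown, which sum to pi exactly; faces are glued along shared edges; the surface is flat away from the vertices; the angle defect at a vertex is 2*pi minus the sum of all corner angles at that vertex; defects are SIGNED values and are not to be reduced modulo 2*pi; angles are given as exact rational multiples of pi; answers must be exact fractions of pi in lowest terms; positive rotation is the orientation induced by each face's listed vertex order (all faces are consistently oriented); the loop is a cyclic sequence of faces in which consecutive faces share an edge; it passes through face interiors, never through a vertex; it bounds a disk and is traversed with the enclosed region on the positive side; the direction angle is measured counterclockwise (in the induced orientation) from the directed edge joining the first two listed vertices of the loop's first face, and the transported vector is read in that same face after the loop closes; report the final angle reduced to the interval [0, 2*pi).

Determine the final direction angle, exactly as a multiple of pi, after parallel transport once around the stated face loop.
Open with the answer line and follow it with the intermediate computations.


Answer: final direction angle = 0

enclosed vertex P4: corner angles sum to (7/3)*pi, defect = 2*pi - (7/3)*pi = -pi/3
adding the enclosed defects to the starting angle (mod 2*pi, induced orientation) gives the holonomy
final angle = pi/3 - pi/3 = 0 (mod 2*pi)


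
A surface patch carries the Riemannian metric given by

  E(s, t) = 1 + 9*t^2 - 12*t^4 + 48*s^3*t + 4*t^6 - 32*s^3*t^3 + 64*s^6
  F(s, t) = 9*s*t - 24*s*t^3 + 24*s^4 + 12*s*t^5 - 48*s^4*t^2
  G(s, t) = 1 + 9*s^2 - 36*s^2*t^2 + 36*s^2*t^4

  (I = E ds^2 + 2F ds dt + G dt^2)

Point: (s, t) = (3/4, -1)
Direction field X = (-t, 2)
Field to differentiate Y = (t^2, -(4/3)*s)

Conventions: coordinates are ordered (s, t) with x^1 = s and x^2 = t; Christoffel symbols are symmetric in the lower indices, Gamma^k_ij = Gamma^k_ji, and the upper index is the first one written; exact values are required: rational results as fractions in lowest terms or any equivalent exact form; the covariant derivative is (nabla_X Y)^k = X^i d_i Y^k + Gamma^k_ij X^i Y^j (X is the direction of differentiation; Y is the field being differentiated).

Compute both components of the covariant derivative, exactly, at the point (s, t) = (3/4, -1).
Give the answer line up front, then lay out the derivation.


Answer: (nabla_X Y)^s = -4136/749, (nabla_X Y)^t = 244/2247

E = 425/64, F = -171/32, G = 97/16 at the point
E_s = 513/8, E_t = -57/4, F_s = -75/2, F_t = 225/8, G_s = 27/2, G_t = -81/2
EG - F^2 = 749/64;  g^inv = (64/749) * [[97/16, 171/32], [171/32, 425/64]]
first-kind symbols [ij,l] = (1/2)(d_i g_jl + d_j g_il - d_l g_ij): [ss,s] = E_s/2 = 513/16, [ss,t] = F_s - E_t/2 = -243/8, [st,s] = E_t/2 = -57/8, [st,t] = G_s/2 = 27/4, [tt,s] = F_t - G_s/2 = 171/8, [tt,t] = G_t/2 = -81/4
Gamma^s_ij = (G*[ij,s] - F*[ij,t])/(EG - F^2), Gamma^t_ij = (E*[ij,t] - F*[ij,s])/(EG - F^2)
Gamma_sss = 2052/749, Gamma_sst = -456/749, Gamma_stt = 1368/749, Gamma_tss = -1944/749, Gamma_tst = 432/749, Gamma_ttt = -1296/749
X = (1, 2), Y = (1, -1) at the point


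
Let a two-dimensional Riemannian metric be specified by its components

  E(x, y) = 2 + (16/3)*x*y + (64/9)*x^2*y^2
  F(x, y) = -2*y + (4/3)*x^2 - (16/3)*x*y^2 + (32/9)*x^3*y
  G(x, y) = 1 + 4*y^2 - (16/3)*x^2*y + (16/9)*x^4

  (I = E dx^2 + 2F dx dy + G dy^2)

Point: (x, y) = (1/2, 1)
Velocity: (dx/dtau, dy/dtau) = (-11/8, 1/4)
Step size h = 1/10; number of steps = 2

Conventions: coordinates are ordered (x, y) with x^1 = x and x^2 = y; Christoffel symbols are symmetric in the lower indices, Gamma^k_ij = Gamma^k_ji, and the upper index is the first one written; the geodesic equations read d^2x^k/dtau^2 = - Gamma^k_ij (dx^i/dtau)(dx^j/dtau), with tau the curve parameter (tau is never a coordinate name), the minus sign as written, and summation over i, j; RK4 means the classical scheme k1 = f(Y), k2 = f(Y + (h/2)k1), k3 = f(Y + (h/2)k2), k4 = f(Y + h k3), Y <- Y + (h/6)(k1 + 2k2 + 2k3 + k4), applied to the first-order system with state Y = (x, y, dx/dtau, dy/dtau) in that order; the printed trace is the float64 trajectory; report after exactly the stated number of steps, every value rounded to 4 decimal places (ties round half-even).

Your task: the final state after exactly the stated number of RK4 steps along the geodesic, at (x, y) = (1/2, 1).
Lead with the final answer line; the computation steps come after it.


Answer: x = 0.2032, y = 1.0692, dx/dtau = -1.6000, dy/dtau = 0.4712

f(Y) = (dx/dtau, dy/dtau, -Gamma^x_ij Y'^i Y'^j, -Gamma^y_ij Y'^i Y'^j) with the Gammas evaluated at the stage position; h = 0.100000; intermediate values shown to 6 dp
step 0: x = 0.5000, y = 1.0000, dx/dtau = -1.3750, dy/dtau = 0.2500
step 1:
  k1: at (x, y) = (0.500000, 1.000000), (dx/dtau, dy/dtau) = (-1.375000, 0.250000); Gamma_xxx = 0.674699, Gamma_xxy = 0.337349, Gamma_xyy = -0.506024, Gamma_yxx = -0.481928, Gamma_yxy = -0.240964, Gamma_yyy = 0.361446; k1 = (-1.375000, 0.250000, -1.012048, 0.722892)
  k2: at (x, y) = (0.431250, 1.012500), (dx/dtau, dy/dtau) = (-1.425602, 0.286145); Gamma_xxx = 0.660888, Gamma_xxy = 0.281489, Gamma_xyy = -0.489547, Gamma_yxx = -0.542614, Gamma_yxy = -0.231113, Gamma_yyy = 0.401936; k2 = (-1.425602, 0.286145, -1.073413, 0.881311)
  k3: at (x, y) = (0.428720, 1.014307), (dx/dtau, dy/dtau) = (-1.428671, 0.294066); Gamma_xxx = 0.660417, Gamma_xxy = 0.279140, Gamma_xyy = -0.488326, Gamma_yxx = -0.545415, Gamma_yxy = -0.230532, Gamma_yyy = 0.403291; k3 = (-1.428671, 0.294066, -1.071202, 0.884669)
  k4: at (x, y) = (0.357133, 1.029407), (dx/dtau, dy/dtau) = (-1.482120, 0.338467); Gamma_xxx = 0.640372, Gamma_xxy = 0.222165, Gamma_xyy = -0.466559, Gamma_yxx = -0.610750, Gamma_yxy = -0.211888, Gamma_yyy = 0.444977; k4 = (-1.482120, 0.338467, -1.130346, 1.078059)
  Y <- Y + (h/6)(k1 + 2k2 + 2k3 + k4): x = 0.3572, y = 1.0291, dx/dtau = -1.4822, dy/dtau = 0.3389
step 2:
  k1: at (x, y) = (0.357239, 1.029148), (dx/dtau, dy/dtau) = (-1.482194, 0.338882); Gamma_xxx = 0.640388, Gamma_xxy = 0.222292, Gamma_xyy = -0.466688, Gamma_yxx = -0.610552, Gamma_yxy = -0.211935, Gamma_yyy = 0.444945; k1 = (-1.482194, 0.338882, -1.129963, 1.077317)
  k2: at (x, y) = (0.283129, 1.046092), (dx/dtau, dy/dtau) = (-1.538692, 0.392748); Gamma_xxx = 0.613004, Gamma_xxy = 0.165912, Gamma_xyy = -0.439495, Gamma_yxx = -0.679958, Gamma_yxy = -0.184034, Gamma_yyy = 0.487499; k2 = (-1.538692, 0.392748, -1.183011, 1.312224)
  k3: at (x, y) = (0.280304, 1.048786), (dx/dtau, dy/dtau) = (-1.541344, 0.404493); Gamma_xxx = 0.611898, Gamma_xxy = 0.163539, Gamma_xyy = -0.437576, Gamma_yxx = -0.683540, Gamma_yxy = -0.182687, Gamma_yyy = 0.488808; k3 = (-1.541344, 0.404493, -1.178197, 1.316142)
  k4: at (x, y) = (0.203104, 1.069597), (dx/dtau, dy/dtau) = (-1.600013, 0.470496); Gamma_xxx = 0.574707, Gamma_xxy = 0.109130, Gamma_xyy = -0.402984, Gamma_yxx = -0.758434, Gamma_yxy = -0.144018, Gamma_yyy = 0.531813; k4 = (-1.600013, 0.470496, -1.217761, 1.607065)
  Y <- Y + (h/6)(k1 + 2k2 + 2k3 + k4): x = 0.2032, y = 1.0692, dx/dtau = -1.6000, dy/dtau = 0.4712


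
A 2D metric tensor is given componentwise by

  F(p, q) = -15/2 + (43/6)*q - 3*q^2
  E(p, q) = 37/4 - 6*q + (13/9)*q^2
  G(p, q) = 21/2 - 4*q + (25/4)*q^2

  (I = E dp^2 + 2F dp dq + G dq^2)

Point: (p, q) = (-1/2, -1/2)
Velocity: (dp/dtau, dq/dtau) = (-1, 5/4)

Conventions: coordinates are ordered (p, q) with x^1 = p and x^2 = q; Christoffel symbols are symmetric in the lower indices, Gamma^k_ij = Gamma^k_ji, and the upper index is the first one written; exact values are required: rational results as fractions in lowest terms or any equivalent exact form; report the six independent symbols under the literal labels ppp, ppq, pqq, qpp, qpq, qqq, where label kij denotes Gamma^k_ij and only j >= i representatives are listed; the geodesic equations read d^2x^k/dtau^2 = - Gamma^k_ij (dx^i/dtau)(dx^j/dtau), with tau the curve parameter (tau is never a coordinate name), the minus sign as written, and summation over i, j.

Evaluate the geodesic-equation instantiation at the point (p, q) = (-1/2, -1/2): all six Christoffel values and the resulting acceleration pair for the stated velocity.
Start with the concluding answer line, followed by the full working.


Answer: Gamma_ppp = 38056/32241, Gamma_ppq = -15075/10747, Gamma_pqq = 23709/10747, Gamma_qpp = 121672/96723, Gamma_qpq = -38056/32241, Gamma_qqq = 16034/10747; accelerations (d^2p/dtau^2, d^2q/dtau^2) = (-381461/46896, -460051/70344)

E = 227/18, F = -71/6, G = 225/16 at the point
E_p = 0, E_q = -67/9, F_p = 0, F_q = 61/6, G_p = 0, G_q = -41/4
EG - F^2 = 10747/288;  g^inv = (288/10747) * [[225/16, 71/6], [71/6, 227/18]]
first-kind symbols [ij,l] = (1/2)(d_i g_jl + d_j g_il - d_l g_ij): [pp,p] = E_p/2 = 0, [pp,q] = F_p - E_q/2 = 67/18, [pq,p] = E_q/2 = -67/18, [pq,q] = G_p/2 = 0, [qq,p] = F_q - G_p/2 = 61/6, [qq,q] = G_q/2 = -41/8
Gamma^p_ij = (G*[ij,p] - F*[ij,q])/(EG - F^2), Gamma^q_ij = (E*[ij,q] - F*[ij,p])/(EG - F^2)
Gamma_ppp = 38056/32241, Gamma_ppq = -15075/10747, Gamma_pqq = 23709/10747, Gamma_qpp = 121672/96723, Gamma_qpq = -38056/32241, Gamma_qqq = 16034/10747
d^2p/dtau^2 = -(Gamma_ppp*(-1)^2 + 2*Gamma_ppq*(-1)*(5/4) + Gamma_pqq*(5/4)^2) = -381461/46896
d^2q/dtau^2 = -(Gamma_qpp*(-1)^2 + 2*Gamma_qpq*(-1)*(5/4) + Gamma_qqq*(5/4)^2) = -460051/70344


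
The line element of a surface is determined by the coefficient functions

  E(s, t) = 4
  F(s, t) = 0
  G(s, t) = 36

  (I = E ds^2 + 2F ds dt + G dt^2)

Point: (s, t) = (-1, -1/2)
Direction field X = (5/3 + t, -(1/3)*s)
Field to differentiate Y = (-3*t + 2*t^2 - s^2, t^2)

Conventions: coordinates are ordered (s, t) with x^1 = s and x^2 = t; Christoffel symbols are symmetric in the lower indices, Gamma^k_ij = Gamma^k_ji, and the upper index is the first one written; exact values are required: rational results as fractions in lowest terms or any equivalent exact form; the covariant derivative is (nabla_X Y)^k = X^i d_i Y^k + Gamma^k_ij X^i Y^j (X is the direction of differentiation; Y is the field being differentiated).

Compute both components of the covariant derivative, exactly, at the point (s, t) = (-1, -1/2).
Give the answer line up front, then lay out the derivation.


Answer: (nabla_X Y)^s = 2/3, (nabla_X Y)^t = -1/3

E = 4, F = 0, G = 36 at the point
E_s = 0, E_t = 0, F_s = 0, F_t = 0, G_s = 0, G_t = 0
EG - F^2 = 144;  g^inv = (1/144) * [[36, 0], [0, 4]]
first-kind symbols [ij,l] = (1/2)(d_i g_jl + d_j g_il - d_l g_ij): [ss,s] = E_s/2 = 0, [ss,t] = F_s - E_t/2 = 0, [st,s] = E_t/2 = 0, [st,t] = G_s/2 = 0, [tt,s] = F_t - G_s/2 = 0, [tt,t] = G_t/2 = 0
Gamma^s_ij = (G*[ij,s] - F*[ij,t])/(EG - F^2), Gamma^t_ij = (E*[ij,t] - F*[ij,s])/(EG - F^2)
Gamma_sss = 0, Gamma_sst = 0, Gamma_stt = 0, Gamma_tss = 0, Gamma_tst = 0, Gamma_ttt = 0
X = (7/6, 1/3), Y = (1, 1/4) at the point


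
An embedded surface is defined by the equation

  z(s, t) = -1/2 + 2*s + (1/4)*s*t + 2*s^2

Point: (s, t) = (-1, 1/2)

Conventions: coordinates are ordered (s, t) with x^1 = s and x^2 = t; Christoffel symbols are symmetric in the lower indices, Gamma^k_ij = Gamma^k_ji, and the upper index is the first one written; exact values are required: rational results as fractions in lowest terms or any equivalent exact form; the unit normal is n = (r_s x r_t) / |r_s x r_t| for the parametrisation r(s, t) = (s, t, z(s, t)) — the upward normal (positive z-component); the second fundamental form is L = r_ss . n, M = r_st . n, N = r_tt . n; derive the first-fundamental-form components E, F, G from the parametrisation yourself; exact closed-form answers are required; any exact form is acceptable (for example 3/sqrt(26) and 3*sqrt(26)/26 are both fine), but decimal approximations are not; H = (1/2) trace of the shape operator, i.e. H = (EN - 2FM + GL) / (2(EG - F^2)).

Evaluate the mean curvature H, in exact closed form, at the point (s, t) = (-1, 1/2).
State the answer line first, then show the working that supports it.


Answer: H = 1028*sqrt(293)/85849

z_s = -15/8, z_t = -1/4, z_ss = 4, z_st = 1/4, z_tt = 0
E = 289/64, F = 15/32, G = 17/16; answer radicand W^2 = 293/64
unnormalised second-form numerators: l = 4, m = 1/4, n = 0; L = l/sqrt(293/64), and similarly M = m/sqrt(W^2), N = n/sqrt(W^2)
H = (E*n - 2*F*m + G*l) / (2*(EG - F^2)*sqrt(W^2)); E*n - 2*F*m + G*l = 257/64, EG - F^2 = 293/64, so H = (257/586)/sqrt(293/64)


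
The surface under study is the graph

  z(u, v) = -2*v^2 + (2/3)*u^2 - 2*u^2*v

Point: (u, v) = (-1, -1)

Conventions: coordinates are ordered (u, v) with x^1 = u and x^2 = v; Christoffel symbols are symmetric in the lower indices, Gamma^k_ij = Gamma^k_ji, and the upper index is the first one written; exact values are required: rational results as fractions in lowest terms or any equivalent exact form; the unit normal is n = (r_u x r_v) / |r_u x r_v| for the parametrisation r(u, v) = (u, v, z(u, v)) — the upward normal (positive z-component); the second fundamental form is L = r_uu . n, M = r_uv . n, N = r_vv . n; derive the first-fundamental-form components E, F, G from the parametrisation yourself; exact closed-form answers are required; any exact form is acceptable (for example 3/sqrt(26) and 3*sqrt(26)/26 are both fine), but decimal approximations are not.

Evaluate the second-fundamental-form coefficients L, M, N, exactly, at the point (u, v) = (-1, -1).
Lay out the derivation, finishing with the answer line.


z_u = -16/3, z_v = 2, z_uu = 16/3, z_uv = 4, z_vv = -4
E = 265/9, F = -32/3, G = 5; answer radicand W^2 = 301/9
unnormalised second-form numerators: l = 16/3, m = 4, n = -4; L = l/sqrt(301/9), and similarly M = m/sqrt(W^2), N = n/sqrt(W^2)

Answer: L = 16*sqrt(301)/301, M = 12*sqrt(301)/301, N = -12*sqrt(301)/301


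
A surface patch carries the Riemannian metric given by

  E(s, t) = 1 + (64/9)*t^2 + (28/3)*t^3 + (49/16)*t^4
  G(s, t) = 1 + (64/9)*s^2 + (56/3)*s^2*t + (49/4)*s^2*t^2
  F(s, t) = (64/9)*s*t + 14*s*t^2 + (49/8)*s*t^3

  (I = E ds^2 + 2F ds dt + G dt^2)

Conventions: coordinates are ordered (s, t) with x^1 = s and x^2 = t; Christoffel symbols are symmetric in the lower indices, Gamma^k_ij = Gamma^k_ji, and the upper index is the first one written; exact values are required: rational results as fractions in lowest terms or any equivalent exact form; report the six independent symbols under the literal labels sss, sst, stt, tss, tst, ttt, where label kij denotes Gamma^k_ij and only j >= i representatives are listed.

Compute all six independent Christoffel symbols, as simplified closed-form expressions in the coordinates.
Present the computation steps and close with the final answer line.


E = 1 + (64/9)*t^2 + (28/3)*t^3 + (49/16)*t^4; F = (64/9)*s*t + 14*s*t^2 + (49/8)*s*t^3; G = 1 + (64/9)*s^2 + (56/3)*s^2*t + (49/4)*s^2*t^2
Gamma^k_ij = (1/2) g^{kl} (d_i g_jl + d_j g_il - d_l g_ij), with g^inv = (1/(EG-F^2)) [[G, -F], [-F, E]]
first partials: E_s = 0, E_t = (128/9)*t + 28*t^2 + (49/4)*t^3, F_s = (64/9)*t + 14*t^2 + (49/8)*t^3, F_t = (64/9)*s + 28*s*t + (147/8)*s*t^2, G_s = (128/9)*s + (112/3)*s*t + (49/2)*s*t^2, G_t = (56/3)*s^2 + (49/2)*s^2*t
D = EG - F^2 = 1 + (64/9)*t^2 + (64/9)*s^2 + (28/3)*t^3 + (56/3)*s^2*t + (49/16)*t^4 + (49/4)*s^2*t^2
expanded: Gamma^s_ss = (G E_s - 2F F_s + F E_t)/(2D), Gamma^s_st = (G E_t - F G_s)/(2D), Gamma^s_tt = (2G F_t - G G_s - F G_t)/(2D), Gamma^t_ss = (2E F_s - E E_t - F E_s)/(2D), Gamma^t_st = (E G_s - F E_t)/(2D), Gamma^t_tt = (E G_t - 2F F_t + F G_s)/(2D); substitute and cancel common factors

Answer: Gamma_sss = 0, Gamma_sst = (882*t^3 + 2016*t^2 + 1024*t)/(1764*s^2*t^2 + 2688*s^2*t + 1024*s^2 + 441*t^4 + 1344*t^3 + 1024*t^2 + 144), Gamma_stt = (882*s*t^2 + 1344*s*t)/(1764*s^2*t^2 + 2688*s^2*t + 1024*s^2 + 441*t^4 + 1344*t^3 + 1024*t^2 + 144), Gamma_tss = 0, Gamma_tst = (1764*s*t^2 + 2688*s*t + 1024*s)/(1764*s^2*t^2 + 2688*s^2*t + 1024*s^2 + 441*t^4 + 1344*t^3 + 1024*t^2 + 144), Gamma_ttt = (1764*s^2*t + 1344*s^2)/(1764*s^2*t^2 + 2688*s^2*t + 1024*s^2 + 441*t^4 + 1344*t^3 + 1024*t^2 + 144)


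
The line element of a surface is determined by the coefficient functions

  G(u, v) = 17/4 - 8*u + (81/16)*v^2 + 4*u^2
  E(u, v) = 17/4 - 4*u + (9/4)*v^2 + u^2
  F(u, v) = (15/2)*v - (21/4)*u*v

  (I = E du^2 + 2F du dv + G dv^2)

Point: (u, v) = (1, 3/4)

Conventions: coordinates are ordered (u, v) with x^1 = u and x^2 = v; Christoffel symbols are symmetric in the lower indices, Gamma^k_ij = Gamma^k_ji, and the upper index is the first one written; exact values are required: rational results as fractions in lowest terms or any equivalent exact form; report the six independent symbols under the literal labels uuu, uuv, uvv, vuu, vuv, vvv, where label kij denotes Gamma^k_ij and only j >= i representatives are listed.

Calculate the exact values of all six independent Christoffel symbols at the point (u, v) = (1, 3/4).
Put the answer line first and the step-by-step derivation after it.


Answer: Gamma_uuu = 104768/81017, Gamma_uuv = 85644/81017, Gamma_uvv = 9216/81017, Gamma_vuu = -204192/81017, Gamma_vuv = -46656/81017, Gamma_vvv = 94284/81017

E = 161/64, F = 27/16, G = 793/256 at the point
E_u = -2, E_v = 27/8, F_u = -63/16, F_v = 9/4, G_u = 0, G_v = 243/32
EG - F^2 = 81017/16384;  g^inv = (16384/81017) * [[793/256, -27/16], [-27/16, 161/64]]
first-kind symbols [ij,l] = (1/2)(d_i g_jl + d_j g_il - d_l g_ij): [uu,u] = E_u/2 = -1, [uu,v] = F_u - E_v/2 = -45/8, [uv,u] = E_v/2 = 27/16, [uv,v] = G_u/2 = 0, [vv,u] = F_v - G_u/2 = 9/4, [vv,v] = G_v/2 = 243/64
Gamma^u_ij = (G*[ij,u] - F*[ij,v])/(EG - F^2), Gamma^v_ij = (E*[ij,v] - F*[ij,u])/(EG - F^2)


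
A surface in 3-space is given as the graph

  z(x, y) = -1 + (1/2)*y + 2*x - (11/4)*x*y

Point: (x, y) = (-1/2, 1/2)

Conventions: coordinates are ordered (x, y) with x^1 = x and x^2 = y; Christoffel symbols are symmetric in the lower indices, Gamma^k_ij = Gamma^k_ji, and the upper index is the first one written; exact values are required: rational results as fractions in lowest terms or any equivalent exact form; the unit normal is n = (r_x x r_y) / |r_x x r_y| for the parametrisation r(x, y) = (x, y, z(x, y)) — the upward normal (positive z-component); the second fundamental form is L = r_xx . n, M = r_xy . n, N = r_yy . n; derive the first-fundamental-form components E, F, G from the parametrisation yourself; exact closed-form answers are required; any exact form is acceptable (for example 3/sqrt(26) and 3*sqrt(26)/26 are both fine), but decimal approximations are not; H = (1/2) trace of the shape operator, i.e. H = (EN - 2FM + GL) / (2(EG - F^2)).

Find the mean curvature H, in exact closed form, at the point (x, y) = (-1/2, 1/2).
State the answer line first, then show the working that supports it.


Answer: H = 825*sqrt(314)/49298

z_x = 5/8, z_y = 15/8, z_xx = 0, z_xy = -11/4, z_yy = 0
E = 89/64, F = 75/64, G = 289/64; answer radicand W^2 = 157/32
unnormalised second-form numerators: l = 0, m = -11/4, n = 0; L = l/sqrt(157/32), and similarly M = m/sqrt(W^2), N = n/sqrt(W^2)
H = (E*n - 2*F*m + G*l) / (2*(EG - F^2)*sqrt(W^2)); E*n - 2*F*m + G*l = 825/128, EG - F^2 = 157/32, so H = (825/1256)/sqrt(157/32)


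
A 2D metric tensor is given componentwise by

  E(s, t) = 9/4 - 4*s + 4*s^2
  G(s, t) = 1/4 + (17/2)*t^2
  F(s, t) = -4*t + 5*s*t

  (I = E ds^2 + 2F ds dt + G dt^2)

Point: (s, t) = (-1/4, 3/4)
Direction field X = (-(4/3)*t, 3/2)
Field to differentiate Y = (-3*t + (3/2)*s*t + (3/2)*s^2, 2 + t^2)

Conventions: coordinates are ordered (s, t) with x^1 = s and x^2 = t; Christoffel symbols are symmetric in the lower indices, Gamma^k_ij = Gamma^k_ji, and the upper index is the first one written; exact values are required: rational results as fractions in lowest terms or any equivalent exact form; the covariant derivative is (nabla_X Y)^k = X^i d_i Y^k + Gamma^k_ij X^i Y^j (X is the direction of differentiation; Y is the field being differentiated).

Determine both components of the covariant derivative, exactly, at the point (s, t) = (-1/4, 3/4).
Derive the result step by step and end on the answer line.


E = 7/2, F = -63/16, G = 161/32 at the point
E_s = -6, E_t = 0, F_s = 15/4, F_t = -21/4, G_s = 0, G_t = 51/4
EG - F^2 = 539/256;  g^inv = (256/539) * [[161/32, 63/16], [63/16, 7/2]]
first-kind symbols [ij,l] = (1/2)(d_i g_jl + d_j g_il - d_l g_ij): [ss,s] = E_s/2 = -3, [ss,t] = F_s - E_t/2 = 15/4, [st,s] = E_t/2 = 0, [st,t] = G_s/2 = 0, [tt,s] = F_t - G_s/2 = -21/4, [tt,t] = G_t/2 = 51/8
Gamma^s_ij = (G*[ij,s] - F*[ij,t])/(EG - F^2), Gamma^t_ij = (E*[ij,t] - F*[ij,s])/(EG - F^2)
Gamma_sss = -12/77, Gamma_sst = 0, Gamma_stt = -48/77, Gamma_tss = 48/77, Gamma_tst = 0, Gamma_ttt = 60/77
X = (-1, 3/2), Y = (-39/16, 41/16) at the point

Answer: (nabla_X Y)^s = -10119/1232, (nabla_X Y)^t = 4167/616


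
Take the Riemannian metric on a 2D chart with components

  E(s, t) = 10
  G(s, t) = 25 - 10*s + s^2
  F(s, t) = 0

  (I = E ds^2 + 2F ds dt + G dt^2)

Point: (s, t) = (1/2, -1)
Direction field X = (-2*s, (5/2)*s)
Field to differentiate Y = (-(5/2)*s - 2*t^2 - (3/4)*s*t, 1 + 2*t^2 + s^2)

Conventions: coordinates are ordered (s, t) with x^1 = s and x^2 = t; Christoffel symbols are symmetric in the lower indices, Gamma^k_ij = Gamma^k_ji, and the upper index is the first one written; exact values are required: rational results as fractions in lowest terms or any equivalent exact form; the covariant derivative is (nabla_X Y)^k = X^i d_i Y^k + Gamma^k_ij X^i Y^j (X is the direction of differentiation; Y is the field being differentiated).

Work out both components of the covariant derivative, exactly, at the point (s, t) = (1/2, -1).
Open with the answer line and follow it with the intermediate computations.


Answer: (nabla_X Y)^s = 519/64, (nabla_X Y)^t = -215/48

E = 10, F = 0, G = 81/4 at the point
E_s = 0, E_t = 0, F_s = 0, F_t = 0, G_s = -9, G_t = 0
EG - F^2 = 405/2;  g^inv = (2/405) * [[81/4, 0], [0, 10]]
first-kind symbols [ij,l] = (1/2)(d_i g_jl + d_j g_il - d_l g_ij): [ss,s] = E_s/2 = 0, [ss,t] = F_s - E_t/2 = 0, [st,s] = E_t/2 = 0, [st,t] = G_s/2 = -9/2, [tt,s] = F_t - G_s/2 = 9/2, [tt,t] = G_t/2 = 0
Gamma^s_ij = (G*[ij,s] - F*[ij,t])/(EG - F^2), Gamma^t_ij = (E*[ij,t] - F*[ij,s])/(EG - F^2)
Gamma_sss = 0, Gamma_sst = 0, Gamma_stt = 9/20, Gamma_tss = 0, Gamma_tst = -2/9, Gamma_ttt = 0
X = (-1, 5/4), Y = (-23/8, 13/4) at the point


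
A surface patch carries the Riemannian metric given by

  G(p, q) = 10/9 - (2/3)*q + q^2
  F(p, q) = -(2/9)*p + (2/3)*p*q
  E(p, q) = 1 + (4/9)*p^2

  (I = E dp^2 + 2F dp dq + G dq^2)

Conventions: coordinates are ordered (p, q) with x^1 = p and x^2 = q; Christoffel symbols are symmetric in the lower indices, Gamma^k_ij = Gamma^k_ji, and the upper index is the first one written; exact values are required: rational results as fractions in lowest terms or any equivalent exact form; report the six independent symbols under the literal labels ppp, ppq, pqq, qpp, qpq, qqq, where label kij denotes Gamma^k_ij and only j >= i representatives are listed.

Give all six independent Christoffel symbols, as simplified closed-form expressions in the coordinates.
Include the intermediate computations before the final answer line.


E = 1 + (4/9)*p^2; F = -(2/9)*p + (2/3)*p*q; G = 10/9 - (2/3)*q + q^2
Gamma^k_ij = (1/2) g^{kl} (d_i g_jl + d_j g_il - d_l g_ij), with g^inv = (1/(EG-F^2)) [[G, -F], [-F, E]]
first partials: E_p = (8/9)*p, E_q = 0, F_p = -2/9 + (2/3)*q, F_q = (2/3)*p, G_p = 0, G_q = -2/3 + 2*q
D = EG - F^2 = 10/9 - (2/3)*q + q^2 + (4/9)*p^2
expanded: Gamma^p_pp = (G E_p - 2F F_p + F E_q)/(2D), Gamma^p_pq = (G E_q - F G_p)/(2D), Gamma^p_qq = (2G F_q - G G_p - F G_q)/(2D), Gamma^q_pp = (2E F_p - E E_q - F E_p)/(2D), Gamma^q_pq = (E G_p - F E_q)/(2D), Gamma^q_qq = (E G_q - 2F F_q + F G_p)/(2D); substitute and cancel common factors

Answer: Gamma_ppp = 4*p/(4*p^2 + 9*q^2 - 6*q + 10), Gamma_ppq = 0, Gamma_pqq = 6*p/(4*p^2 + 9*q^2 - 6*q + 10), Gamma_qpp = (6*q - 2)/(4*p^2 + 9*q^2 - 6*q + 10), Gamma_qpq = 0, Gamma_qqq = (9*q - 3)/(4*p^2 + 9*q^2 - 6*q + 10)


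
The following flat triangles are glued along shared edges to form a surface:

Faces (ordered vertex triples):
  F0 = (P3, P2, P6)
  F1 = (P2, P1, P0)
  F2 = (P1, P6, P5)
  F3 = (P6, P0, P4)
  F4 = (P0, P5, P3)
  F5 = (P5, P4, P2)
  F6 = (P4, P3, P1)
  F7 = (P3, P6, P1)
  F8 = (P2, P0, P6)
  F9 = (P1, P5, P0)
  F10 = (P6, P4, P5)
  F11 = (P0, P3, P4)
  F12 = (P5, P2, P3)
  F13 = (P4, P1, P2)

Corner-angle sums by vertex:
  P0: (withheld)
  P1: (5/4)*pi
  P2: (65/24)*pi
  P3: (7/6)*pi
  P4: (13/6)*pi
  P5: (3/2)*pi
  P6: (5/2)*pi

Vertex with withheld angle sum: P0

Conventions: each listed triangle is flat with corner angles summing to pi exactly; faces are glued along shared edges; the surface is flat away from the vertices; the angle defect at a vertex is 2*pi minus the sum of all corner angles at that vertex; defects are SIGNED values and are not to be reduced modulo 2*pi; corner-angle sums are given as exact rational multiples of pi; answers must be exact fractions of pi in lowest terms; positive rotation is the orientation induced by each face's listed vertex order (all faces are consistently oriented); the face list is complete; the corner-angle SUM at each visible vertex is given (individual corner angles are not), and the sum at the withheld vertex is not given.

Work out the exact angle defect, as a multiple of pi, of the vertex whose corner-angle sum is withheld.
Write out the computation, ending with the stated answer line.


V = 7, E = 21, F = 14; chi = V - E + F = 0
Gauss-Bonnet: total defect = 2*pi*chi = 0; visible defects sum to (17/24)*pi

Answer: defect(P0) = (-17/24)*pi


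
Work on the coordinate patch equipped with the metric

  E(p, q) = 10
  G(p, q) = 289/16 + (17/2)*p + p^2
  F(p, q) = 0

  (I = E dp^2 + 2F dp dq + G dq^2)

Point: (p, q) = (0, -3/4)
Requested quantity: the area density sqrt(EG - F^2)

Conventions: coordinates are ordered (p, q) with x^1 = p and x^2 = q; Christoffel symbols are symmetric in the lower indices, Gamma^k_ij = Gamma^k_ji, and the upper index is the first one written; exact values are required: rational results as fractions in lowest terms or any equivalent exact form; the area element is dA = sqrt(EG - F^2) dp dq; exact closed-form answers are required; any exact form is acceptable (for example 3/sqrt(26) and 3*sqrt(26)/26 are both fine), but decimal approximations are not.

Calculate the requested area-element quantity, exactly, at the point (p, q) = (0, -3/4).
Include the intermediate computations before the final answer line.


E = 10, F = 0, G = 289/16; EG - F^2 = 1445/8

Answer: sqrt(EG - F^2) = 17*sqrt(10)/4
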